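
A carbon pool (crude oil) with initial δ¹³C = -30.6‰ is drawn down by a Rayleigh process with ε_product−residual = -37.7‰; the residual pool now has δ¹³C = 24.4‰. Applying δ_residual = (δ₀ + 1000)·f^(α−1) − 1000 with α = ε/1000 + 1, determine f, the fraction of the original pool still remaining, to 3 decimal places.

α − 1 = ε/1000 = -0.0377
(δ_res + 1000)/(δ₀ + 1000) = (24.4 + 1000)/(-30.6 + 1000) = 1024.4/969.4 = 1.056736
f = 1.056736^(1/-0.0377) = exp(ln(1.056736)/-0.0377) = exp(0.05519/-0.0377)
f = exp(-1.4638) = 0.2314

0.231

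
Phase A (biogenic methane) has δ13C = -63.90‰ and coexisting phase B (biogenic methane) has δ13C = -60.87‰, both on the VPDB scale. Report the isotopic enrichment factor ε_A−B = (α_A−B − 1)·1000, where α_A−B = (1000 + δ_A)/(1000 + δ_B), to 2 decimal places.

α_A−B = (1000 + -63.90) / (1000 + -60.87) = 936.10 / 939.13 = 0.996774
ε_A−B = (0.996774 − 1) × 1000 = -3.226‰
(The approximation ε ≈ δ_A − δ_B would give -3.03‰.)

-3.23‰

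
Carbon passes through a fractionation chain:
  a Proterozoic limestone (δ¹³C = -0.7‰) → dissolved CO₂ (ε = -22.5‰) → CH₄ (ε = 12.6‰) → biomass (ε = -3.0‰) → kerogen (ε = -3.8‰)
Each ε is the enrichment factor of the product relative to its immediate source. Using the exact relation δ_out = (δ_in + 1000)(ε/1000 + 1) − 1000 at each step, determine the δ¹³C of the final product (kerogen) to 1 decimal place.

step 1: δ = (-0.70 + 1000)·(-22.5/1000 + 1) − 1000 = -23.18‰
step 2: δ = (-23.18 + 1000)·(12.6/1000 + 1) − 1000 = -10.88‰
step 3: δ = (-10.88 + 1000)·(-3.0/1000 + 1) − 1000 = -13.84‰
step 4: δ = (-13.84 + 1000)·(-3.8/1000 + 1) − 1000 = -17.59‰

-17.6‰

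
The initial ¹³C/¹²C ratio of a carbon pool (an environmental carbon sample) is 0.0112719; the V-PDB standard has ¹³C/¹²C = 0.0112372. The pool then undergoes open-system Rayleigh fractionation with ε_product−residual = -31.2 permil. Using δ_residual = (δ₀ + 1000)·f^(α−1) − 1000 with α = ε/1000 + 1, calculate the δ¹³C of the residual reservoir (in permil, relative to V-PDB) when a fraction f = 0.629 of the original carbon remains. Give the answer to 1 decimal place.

17.7 permil

δ₀ = (0.0112719/0.0112372 − 1)×1000 = (1.003088 − 1)×1000 = 3.088 permil
α − 1 = ε/1000 = -0.0312
f^(α−1) = 0.629^(-0.0312) = 1.014570
δ_res = (3.088 + 1000) × 1.014570 − 1000 = 1017.703 − 1000 = 17.70 permil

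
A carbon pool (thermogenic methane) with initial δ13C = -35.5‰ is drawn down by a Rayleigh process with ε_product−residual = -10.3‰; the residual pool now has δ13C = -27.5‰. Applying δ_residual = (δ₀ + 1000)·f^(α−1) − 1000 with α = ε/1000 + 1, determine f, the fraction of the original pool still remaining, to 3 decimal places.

α − 1 = ε/1000 = -0.0103
(δ_res + 1000)/(δ₀ + 1000) = (-27.5 + 1000)/(-35.5 + 1000) = 972.5/964.5 = 1.008294
f = 1.008294^(1/-0.0103) = exp(ln(1.008294)/-0.0103) = exp(0.00826/-0.0103)
f = exp(-0.8020) = 0.4484

0.448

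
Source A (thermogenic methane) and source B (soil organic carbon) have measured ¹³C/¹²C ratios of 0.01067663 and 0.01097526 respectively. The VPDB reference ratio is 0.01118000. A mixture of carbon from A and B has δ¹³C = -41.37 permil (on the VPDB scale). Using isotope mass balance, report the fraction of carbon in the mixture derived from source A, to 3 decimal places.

δ_A = (0.01067663/0.01118000 − 1)×1000 = (0.954976 − 1)×1000 = -45.024 permil
δ_B = (0.01097526/0.01118000 − 1)×1000 = (0.981687 − 1)×1000 = -18.313 permil
f_A = (δ_mix − δ_B)/(δ_A − δ_B) = (-41.37 − (-18.313))/(-45.024 − (-18.313))
f_A = -23.057 / -26.711 = 0.8632

0.863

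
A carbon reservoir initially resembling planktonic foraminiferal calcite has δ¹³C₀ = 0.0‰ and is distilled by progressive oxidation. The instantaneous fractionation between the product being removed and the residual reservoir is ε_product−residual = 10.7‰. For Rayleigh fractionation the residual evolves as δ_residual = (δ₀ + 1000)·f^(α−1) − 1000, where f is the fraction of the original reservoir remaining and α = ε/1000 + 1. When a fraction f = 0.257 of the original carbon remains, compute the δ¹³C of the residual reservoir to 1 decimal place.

-14.4‰

Rayleigh residual: δ_res = (δ₀ + 1000)·f^(α−1) − 1000
α = ε/1000 + 1 = 1.01070, so α − 1 = 0.01070
f^(α−1) = 0.257^(0.01070) = 0.985567
δ_res = (-0.0 + 1000) × 0.985567 − 1000 = 985.567 − 1000 = -14.43‰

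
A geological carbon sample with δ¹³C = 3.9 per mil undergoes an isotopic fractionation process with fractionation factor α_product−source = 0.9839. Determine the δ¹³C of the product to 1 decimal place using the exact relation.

-12.3 per mil

δ_product = (δ_source + 1000)·α − 1000
δ_product = (3.9 + 1000) × 0.9839 − 1000
δ_product = 987.737 − 1000 = -12.26 per mil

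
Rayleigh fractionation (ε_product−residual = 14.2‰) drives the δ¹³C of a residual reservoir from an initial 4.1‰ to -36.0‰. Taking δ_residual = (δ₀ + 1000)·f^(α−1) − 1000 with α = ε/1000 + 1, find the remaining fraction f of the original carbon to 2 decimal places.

α − 1 = ε/1000 = 0.0142
(δ_res + 1000)/(δ₀ + 1000) = (-36.0 + 1000)/(4.1 + 1000) = 964.0/1004.1 = 0.960064
f = 0.960064^(1/0.0142) = exp(ln(0.960064)/0.0142) = exp(-0.04076/0.0142)
f = exp(-2.8701) = 0.0567

0.06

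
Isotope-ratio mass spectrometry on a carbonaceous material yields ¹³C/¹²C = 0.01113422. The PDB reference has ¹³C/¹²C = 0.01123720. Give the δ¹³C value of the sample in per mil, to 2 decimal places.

-9.16 per mil

δ¹³C = (R_sample / R_standard − 1) × 1000
R_sample / R_standard = 0.01113422 / 0.01123720 = 0.990836
δ¹³C = (0.990836 − 1) × 1000 = -9.164 per mil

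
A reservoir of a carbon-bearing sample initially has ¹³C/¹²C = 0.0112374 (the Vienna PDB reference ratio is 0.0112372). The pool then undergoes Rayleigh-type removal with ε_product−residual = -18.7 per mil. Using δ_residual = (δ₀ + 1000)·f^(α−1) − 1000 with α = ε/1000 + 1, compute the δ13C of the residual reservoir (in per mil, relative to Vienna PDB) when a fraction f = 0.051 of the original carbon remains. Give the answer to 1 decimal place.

57.2 per mil

δ₀ = (0.0112374/0.0112372 − 1)×1000 = (1.000018 − 1)×1000 = 0.018 per mil
α − 1 = ε/1000 = -0.0187
f^(α−1) = 0.051^(-0.0187) = 1.057227
δ_res = (0.018 + 1000) × 1.057227 − 1000 = 1057.246 − 1000 = 57.25 per mil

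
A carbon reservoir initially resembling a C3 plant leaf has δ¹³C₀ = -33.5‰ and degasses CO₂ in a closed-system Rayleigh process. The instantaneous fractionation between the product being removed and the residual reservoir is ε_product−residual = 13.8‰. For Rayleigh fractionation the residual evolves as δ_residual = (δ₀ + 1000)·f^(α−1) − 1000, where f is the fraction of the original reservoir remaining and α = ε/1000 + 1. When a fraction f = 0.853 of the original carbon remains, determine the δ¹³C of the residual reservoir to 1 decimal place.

-35.6‰

Rayleigh residual: δ_res = (δ₀ + 1000)·f^(α−1) − 1000
α = ε/1000 + 1 = 1.01380, so α − 1 = 0.01380
f^(α−1) = 0.853^(0.01380) = 0.997808
δ_res = (-33.5 + 1000) × 0.997808 − 1000 = 964.382 − 1000 = -35.62‰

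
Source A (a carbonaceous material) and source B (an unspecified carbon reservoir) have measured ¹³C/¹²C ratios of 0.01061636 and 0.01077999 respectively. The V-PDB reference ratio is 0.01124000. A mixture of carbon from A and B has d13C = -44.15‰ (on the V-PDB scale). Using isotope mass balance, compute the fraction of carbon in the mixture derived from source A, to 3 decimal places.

0.221

δ_A = (0.01061636/0.01124000 − 1)×1000 = (0.944516 − 1)×1000 = -55.484‰
δ_B = (0.01077999/0.01124000 − 1)×1000 = (0.959074 − 1)×1000 = -40.926‰
f_A = (δ_mix − δ_B)/(δ_A − δ_B) = (-44.15 − (-40.926))/(-55.484 − (-40.926))
f_A = -3.224 / -14.558 = 0.2215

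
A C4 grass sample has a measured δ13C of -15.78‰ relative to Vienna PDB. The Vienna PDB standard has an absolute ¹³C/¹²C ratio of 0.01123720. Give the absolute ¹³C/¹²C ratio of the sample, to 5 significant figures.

0.011060

R_sample = R_standard × (δ13C/1000 + 1)
R_sample = 0.01123720 × (-15.78/1000 + 1) = 0.01123720 × 0.984220
R_sample = 0.0110599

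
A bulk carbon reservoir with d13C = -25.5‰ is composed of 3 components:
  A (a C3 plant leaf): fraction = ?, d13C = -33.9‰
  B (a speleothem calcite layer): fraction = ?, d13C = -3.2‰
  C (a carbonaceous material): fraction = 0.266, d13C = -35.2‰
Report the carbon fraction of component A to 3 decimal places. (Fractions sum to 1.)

Let f_A and f_B be the unknown fractions; fractions sum to 1 so f_A + f_B = 0.734.
Mass balance: Σ fᵢ·δᵢ = δ_bulk ⇒ f_A·(-33.9) + f_B·(-3.2) = -25.5 − (-9.363) = -16.137
Substitute f_B = 0.734 − f_A:
f_A·(-33.9 − -3.2) = -16.137 − 0.734×(-3.2) = -13.788
f_A = -13.788 / -30.7 = 0.4491

0.449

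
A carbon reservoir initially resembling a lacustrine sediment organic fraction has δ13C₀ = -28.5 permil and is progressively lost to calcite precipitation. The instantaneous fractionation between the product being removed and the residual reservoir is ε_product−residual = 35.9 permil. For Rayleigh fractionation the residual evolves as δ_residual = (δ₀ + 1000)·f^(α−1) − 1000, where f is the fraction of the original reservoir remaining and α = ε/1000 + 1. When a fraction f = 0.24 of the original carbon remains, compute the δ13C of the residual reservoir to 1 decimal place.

-77.0 permil

Rayleigh residual: δ_res = (δ₀ + 1000)·f^(α−1) − 1000
α = ε/1000 + 1 = 1.03590, so α − 1 = 0.03590
f^(α−1) = 0.24^(0.03590) = 0.950057
δ_res = (-28.5 + 1000) × 0.950057 − 1000 = 922.980 − 1000 = -77.02 permil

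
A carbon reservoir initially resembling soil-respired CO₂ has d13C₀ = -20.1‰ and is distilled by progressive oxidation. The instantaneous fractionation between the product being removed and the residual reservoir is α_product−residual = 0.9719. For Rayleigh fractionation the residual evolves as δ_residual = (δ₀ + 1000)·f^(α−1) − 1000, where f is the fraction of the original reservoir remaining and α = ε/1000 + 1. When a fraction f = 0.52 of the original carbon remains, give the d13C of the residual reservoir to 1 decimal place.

Rayleigh residual: δ_res = (δ₀ + 1000)·f^(α−1) − 1000
α − 1 = -0.02810
f^(α−1) = 0.52^(-0.02810) = 1.018545
δ_res = (-20.1 + 1000) × 1.018545 − 1000 = 998.072 − 1000 = -1.93‰

-1.9‰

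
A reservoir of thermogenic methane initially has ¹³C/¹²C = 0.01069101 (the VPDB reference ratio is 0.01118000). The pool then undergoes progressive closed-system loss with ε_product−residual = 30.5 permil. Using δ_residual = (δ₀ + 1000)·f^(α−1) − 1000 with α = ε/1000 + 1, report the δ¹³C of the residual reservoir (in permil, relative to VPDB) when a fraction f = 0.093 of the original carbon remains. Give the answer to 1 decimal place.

-110.6 permil

δ₀ = (0.01069101/0.01118000 − 1)×1000 = (0.956262 − 1)×1000 = -43.738 permil
α − 1 = ε/1000 = 0.0305
f^(α−1) = 0.093^(0.0305) = 0.930119
δ_res = (-43.738 + 1000) × 0.930119 − 1000 = 889.438 − 1000 = -110.56 permil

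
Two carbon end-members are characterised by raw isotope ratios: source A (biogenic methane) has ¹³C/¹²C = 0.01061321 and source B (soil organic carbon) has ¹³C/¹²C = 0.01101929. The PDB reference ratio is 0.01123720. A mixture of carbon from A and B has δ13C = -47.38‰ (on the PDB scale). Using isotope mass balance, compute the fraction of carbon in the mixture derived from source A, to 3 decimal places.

δ_A = (0.01061321/0.01123720 − 1)×1000 = (0.944471 − 1)×1000 = -55.529‰
δ_B = (0.01101929/0.01123720 − 1)×1000 = (0.980608 − 1)×1000 = -19.392‰
f_A = (δ_mix − δ_B)/(δ_A − δ_B) = (-47.38 − (-19.392))/(-55.529 − (-19.392))
f_A = -27.988 / -36.137 = 0.7745

0.774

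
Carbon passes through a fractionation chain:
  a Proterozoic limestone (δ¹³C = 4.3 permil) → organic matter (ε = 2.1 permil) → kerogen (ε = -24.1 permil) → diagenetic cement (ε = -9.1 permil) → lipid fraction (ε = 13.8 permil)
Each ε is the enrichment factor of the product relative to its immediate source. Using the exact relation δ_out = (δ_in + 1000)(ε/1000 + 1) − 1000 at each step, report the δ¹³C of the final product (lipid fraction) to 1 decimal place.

-13.4 permil

step 1: δ = (4.30 + 1000)·(2.1/1000 + 1) − 1000 = 6.41 permil
step 2: δ = (6.41 + 1000)·(-24.1/1000 + 1) − 1000 = -17.85 permil
step 3: δ = (-17.85 + 1000)·(-9.1/1000 + 1) − 1000 = -26.78 permil
step 4: δ = (-26.78 + 1000)·(13.8/1000 + 1) − 1000 = -13.35 permil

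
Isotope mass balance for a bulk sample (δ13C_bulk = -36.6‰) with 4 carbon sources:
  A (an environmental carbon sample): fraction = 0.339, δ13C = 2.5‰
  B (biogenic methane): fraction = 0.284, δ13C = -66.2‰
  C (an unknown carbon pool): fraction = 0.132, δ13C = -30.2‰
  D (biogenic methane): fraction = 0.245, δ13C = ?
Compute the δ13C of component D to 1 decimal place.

-59.8‰

Isotope mass balance: δ_bulk = Σ fᵢ·δᵢ.
-36.6 = 0.339×(2.5) + 0.284×(-66.2) + 0.132×(-30.2) + 0.245×δ_D
0.245·δ_D = -36.6 − (-21.940) = -14.660
δ_D = -14.660 / 0.245 = -59.84‰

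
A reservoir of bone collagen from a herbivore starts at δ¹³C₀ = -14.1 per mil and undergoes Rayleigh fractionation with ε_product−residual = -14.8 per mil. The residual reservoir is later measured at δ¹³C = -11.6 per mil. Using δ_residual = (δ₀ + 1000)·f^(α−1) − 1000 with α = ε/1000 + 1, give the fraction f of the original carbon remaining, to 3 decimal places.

0.843

α − 1 = ε/1000 = -0.0148
(δ_res + 1000)/(δ₀ + 1000) = (-11.6 + 1000)/(-14.1 + 1000) = 988.4/985.9 = 1.002536
f = 1.002536^(1/-0.0148) = exp(ln(1.002536)/-0.0148) = exp(0.00253/-0.0148)
f = exp(-0.1711) = 0.8427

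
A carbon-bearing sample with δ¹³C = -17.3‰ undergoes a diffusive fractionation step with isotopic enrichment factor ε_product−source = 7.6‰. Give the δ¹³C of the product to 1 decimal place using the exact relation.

-9.8‰

Exactly, δ_product = (δ_source + 1000)·(ε/1000 + 1) − 1000.
δ_product = (-17.3 + 1000) × (7.6/1000 + 1) − 1000
δ_product = -9.83‰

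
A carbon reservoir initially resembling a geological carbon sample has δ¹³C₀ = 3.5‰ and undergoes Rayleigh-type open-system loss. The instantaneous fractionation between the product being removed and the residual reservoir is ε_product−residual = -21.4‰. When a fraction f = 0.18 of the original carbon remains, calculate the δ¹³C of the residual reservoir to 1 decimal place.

Rayleigh residual: δ_res = (δ₀ + 1000)·f^(α−1) − 1000
α = ε/1000 + 1 = 0.97860, so α − 1 = -0.02140
f^(α−1) = 0.18^(-0.02140) = 1.037378
δ_res = (3.5 + 1000) × 1.037378 − 1000 = 1041.009 − 1000 = 41.01‰

41.0‰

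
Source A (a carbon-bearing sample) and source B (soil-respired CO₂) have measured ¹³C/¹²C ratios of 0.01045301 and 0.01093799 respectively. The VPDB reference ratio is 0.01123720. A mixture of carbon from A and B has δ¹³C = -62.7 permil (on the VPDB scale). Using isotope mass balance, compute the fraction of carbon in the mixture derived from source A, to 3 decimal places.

δ_A = (0.01045301/0.01123720 − 1)×1000 = (0.930215 − 1)×1000 = -69.785 permil
δ_B = (0.01093799/0.01123720 − 1)×1000 = (0.973373 − 1)×1000 = -26.627 permil
f_A = (δ_mix − δ_B)/(δ_A − δ_B) = (-62.7 − (-26.627))/(-69.785 − (-26.627))
f_A = -36.073 / -43.158 = 0.8358

0.836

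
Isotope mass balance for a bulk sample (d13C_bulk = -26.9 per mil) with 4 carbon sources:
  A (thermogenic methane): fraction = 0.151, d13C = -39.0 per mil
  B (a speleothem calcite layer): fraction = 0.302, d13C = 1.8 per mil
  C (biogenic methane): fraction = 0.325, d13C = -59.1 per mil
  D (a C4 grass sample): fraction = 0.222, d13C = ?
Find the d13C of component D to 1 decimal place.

Isotope mass balance: δ_bulk = Σ fᵢ·δᵢ.
-26.9 = 0.151×(-39.0) + 0.302×(1.8) + 0.325×(-59.1) + 0.222×δ_D
0.222·δ_D = -26.9 − (-24.553) = -2.347
δ_D = -2.347 / 0.222 = -10.57 per mil

-10.6 per mil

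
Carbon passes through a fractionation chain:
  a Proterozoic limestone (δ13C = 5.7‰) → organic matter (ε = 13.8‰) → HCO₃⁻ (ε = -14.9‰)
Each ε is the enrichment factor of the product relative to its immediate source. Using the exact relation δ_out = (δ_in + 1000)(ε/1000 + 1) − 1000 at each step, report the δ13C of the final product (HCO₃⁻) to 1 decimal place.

step 1: δ = (5.70 + 1000)·(13.8/1000 + 1) − 1000 = 19.58‰
step 2: δ = (19.58 + 1000)·(-14.9/1000 + 1) − 1000 = 4.39‰

4.4‰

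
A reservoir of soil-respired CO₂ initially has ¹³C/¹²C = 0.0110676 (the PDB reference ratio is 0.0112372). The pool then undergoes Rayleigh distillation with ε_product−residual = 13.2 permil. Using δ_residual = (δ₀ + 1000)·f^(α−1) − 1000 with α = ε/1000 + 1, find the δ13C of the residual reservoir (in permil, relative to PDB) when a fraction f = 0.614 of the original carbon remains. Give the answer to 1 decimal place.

-21.4 permil

δ₀ = (0.0110676/0.0112372 − 1)×1000 = (0.984907 − 1)×1000 = -15.093 permil
α − 1 = ε/1000 = 0.0132
f^(α−1) = 0.614^(0.0132) = 0.993582
δ_res = (-15.093 + 1000) × 0.993582 − 1000 = 978.586 − 1000 = -21.41 permil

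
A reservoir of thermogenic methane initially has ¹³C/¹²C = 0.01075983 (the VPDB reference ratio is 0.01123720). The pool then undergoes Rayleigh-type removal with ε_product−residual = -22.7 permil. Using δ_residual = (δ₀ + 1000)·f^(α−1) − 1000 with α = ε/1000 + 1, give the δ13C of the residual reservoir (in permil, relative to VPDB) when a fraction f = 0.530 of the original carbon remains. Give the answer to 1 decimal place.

δ₀ = (0.01075983/0.01123720 − 1)×1000 = (0.957519 − 1)×1000 = -42.481 permil
α − 1 = ε/1000 = -0.0227
f^(α−1) = 0.530^(-0.0227) = 1.014516
δ_res = (-42.481 + 1000) × 1.014516 − 1000 = 971.418 − 1000 = -28.58 permil

-28.6 permil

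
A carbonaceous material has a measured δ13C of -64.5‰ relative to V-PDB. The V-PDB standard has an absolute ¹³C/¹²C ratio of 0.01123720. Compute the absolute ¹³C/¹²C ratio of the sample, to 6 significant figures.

0.0105124

R_sample = R_standard × (δ13C/1000 + 1)
R_sample = 0.01123720 × (-64.5/1000 + 1) = 0.01123720 × 0.935500
R_sample = 0.0105124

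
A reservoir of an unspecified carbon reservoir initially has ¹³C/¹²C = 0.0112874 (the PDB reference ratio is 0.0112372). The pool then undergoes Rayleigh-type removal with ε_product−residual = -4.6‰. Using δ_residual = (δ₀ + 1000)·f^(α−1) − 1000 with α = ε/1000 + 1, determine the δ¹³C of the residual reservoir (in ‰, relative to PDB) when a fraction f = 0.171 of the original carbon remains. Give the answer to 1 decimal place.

δ₀ = (0.0112874/0.0112372 − 1)×1000 = (1.004467 − 1)×1000 = 4.467‰
α − 1 = ε/1000 = -0.0046
f^(α−1) = 0.171^(-0.0046) = 1.008157
δ_res = (4.467 + 1000) × 1.008157 − 1000 = 1012.661 − 1000 = 12.66‰

12.7‰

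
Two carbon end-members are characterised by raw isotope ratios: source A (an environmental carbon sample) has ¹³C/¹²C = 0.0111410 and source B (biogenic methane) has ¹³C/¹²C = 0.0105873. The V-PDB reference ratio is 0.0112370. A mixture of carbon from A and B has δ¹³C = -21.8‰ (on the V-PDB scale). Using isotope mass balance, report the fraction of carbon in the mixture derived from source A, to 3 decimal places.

0.731

δ_A = (0.0111410/0.0112370 − 1)×1000 = (0.991457 − 1)×1000 = -8.543‰
δ_B = (0.0105873/0.0112370 − 1)×1000 = (0.942182 − 1)×1000 = -57.818‰
f_A = (δ_mix − δ_B)/(δ_A − δ_B) = (-21.8 − (-57.818))/(-8.543 − (-57.818))
f_A = 36.018 / 49.275 = 0.7310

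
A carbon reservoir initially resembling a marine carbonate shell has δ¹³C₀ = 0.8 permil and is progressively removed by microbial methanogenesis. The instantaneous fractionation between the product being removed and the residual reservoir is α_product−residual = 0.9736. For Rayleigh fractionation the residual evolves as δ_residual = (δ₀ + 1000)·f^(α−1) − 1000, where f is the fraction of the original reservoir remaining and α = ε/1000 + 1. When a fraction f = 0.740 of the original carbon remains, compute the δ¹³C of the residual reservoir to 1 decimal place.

8.8 permil

Rayleigh residual: δ_res = (δ₀ + 1000)·f^(α−1) − 1000
α − 1 = -0.02640
f^(α−1) = 0.740^(-0.02640) = 1.007981
δ_res = (0.8 + 1000) × 1.007981 − 1000 = 1008.787 − 1000 = 8.79 permil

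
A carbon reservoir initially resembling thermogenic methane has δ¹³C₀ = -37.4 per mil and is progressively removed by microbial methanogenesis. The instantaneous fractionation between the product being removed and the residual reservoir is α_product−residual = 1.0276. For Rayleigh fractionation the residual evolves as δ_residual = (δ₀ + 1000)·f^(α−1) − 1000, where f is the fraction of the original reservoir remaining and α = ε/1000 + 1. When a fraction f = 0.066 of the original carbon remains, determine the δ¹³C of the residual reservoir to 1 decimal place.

Rayleigh residual: δ_res = (δ₀ + 1000)·f^(α−1) − 1000
α − 1 = 0.02760
f^(α−1) = 0.066^(0.02760) = 0.927725
δ_res = (-37.4 + 1000) × 0.927725 − 1000 = 893.028 − 1000 = -106.97 per mil

-107.0 per mil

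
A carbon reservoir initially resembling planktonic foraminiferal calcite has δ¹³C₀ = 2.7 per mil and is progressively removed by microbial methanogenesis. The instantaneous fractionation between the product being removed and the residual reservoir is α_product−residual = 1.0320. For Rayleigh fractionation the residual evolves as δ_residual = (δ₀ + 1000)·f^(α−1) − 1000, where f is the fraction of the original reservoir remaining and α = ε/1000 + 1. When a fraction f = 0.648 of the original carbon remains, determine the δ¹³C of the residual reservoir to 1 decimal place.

Rayleigh residual: δ_res = (δ₀ + 1000)·f^(α−1) − 1000
α − 1 = 0.03200
f^(α−1) = 0.648^(0.03200) = 0.986212
δ_res = (2.7 + 1000) × 0.986212 − 1000 = 988.875 − 1000 = -11.12 per mil

-11.1 per mil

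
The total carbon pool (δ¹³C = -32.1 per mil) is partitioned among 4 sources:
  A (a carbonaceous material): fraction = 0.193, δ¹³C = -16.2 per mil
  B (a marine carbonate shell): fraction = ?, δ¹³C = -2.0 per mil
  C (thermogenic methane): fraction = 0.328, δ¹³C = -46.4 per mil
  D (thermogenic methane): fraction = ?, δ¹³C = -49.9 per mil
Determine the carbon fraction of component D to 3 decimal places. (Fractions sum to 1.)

Let f_D and f_B be the unknown fractions; fractions sum to 1 so f_D + f_B = 0.479.
Mass balance: Σ fᵢ·δᵢ = δ_bulk ⇒ f_D·(-49.9) + f_B·(-2.0) = -32.1 − (-18.346) = -13.754
Substitute f_B = 0.479 − f_D:
f_D·(-49.9 − -2.0) = -13.754 − 0.479×(-2.0) = -12.796
f_D = -12.796 / -47.9 = 0.2671

0.267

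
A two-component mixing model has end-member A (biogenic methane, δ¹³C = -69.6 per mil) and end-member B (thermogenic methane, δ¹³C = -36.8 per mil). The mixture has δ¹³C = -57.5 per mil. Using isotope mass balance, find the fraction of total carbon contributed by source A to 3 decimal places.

0.631

δ_mix = f_A·δ_A + (1 − f_A)·δ_B  ⇒  f_A = (δ_mix − δ_B)/(δ_A − δ_B)
f_A = (-57.5 − (-36.8)) / (-69.6 − (-36.8))
f_A = -20.7 / -32.8 = 0.6311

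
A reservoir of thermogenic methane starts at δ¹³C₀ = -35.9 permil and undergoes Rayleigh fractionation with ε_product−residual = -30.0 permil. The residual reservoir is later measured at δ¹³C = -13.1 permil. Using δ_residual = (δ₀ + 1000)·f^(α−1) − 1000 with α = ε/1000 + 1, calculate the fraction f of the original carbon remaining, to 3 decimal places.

α − 1 = ε/1000 = -0.0300
(δ_res + 1000)/(δ₀ + 1000) = (-13.1 + 1000)/(-35.9 + 1000) = 986.9/964.1 = 1.023649
f = 1.023649^(1/-0.0300) = exp(ln(1.023649)/-0.0300) = exp(0.02337/-0.0300)
f = exp(-0.7791) = 0.4588

0.459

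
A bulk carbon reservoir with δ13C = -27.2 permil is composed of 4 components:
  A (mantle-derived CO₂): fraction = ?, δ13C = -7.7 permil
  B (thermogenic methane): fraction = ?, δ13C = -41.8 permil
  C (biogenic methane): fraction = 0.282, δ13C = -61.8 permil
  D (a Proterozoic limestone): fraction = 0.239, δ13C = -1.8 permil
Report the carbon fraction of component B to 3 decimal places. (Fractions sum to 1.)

0.166

Let f_B and f_A be the unknown fractions; fractions sum to 1 so f_B + f_A = 0.479.
Mass balance: Σ fᵢ·δᵢ = δ_bulk ⇒ f_B·(-41.8) + f_A·(-7.7) = -27.2 − (-17.858) = -9.342
Substitute f_A = 0.479 − f_B:
f_B·(-41.8 − -7.7) = -9.342 − 0.479×(-7.7) = -5.654
f_B = -5.654 / -34.1 = 0.1658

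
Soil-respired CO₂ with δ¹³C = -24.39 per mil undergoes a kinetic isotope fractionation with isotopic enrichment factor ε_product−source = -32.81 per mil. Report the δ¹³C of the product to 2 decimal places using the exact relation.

To first order, δ_product ≈ δ_source + ε = -57.20 per mil.
Exactly, δ_product = (δ_source + 1000)·(ε/1000 + 1) − 1000.
δ_product = (-24.39 + 1000) × (-32.81/1000 + 1) − 1000
δ_product = -56.400 per mil

-56.40 per mil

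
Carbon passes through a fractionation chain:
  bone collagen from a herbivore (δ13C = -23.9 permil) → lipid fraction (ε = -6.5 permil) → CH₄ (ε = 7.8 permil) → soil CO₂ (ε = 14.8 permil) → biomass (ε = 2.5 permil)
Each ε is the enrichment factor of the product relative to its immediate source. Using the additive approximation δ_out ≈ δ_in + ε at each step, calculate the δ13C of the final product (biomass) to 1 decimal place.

-5.3 permil

step 1: δ ≈ -23.9 + (-6.5) = -30.4 permil
step 2: δ ≈ -30.4 + (7.8) = -22.6 permil
step 3: δ ≈ -22.6 + (14.8) = -7.8 permil
step 4: δ ≈ -7.8 + (2.5) = -5.3 permil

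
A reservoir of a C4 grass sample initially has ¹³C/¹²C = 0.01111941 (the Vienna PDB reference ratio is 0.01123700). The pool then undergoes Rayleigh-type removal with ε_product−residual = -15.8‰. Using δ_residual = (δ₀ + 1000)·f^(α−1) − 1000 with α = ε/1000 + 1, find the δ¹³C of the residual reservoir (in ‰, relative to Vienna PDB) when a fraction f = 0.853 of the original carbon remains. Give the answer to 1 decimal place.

δ₀ = (0.01111941/0.01123700 − 1)×1000 = (0.989535 − 1)×1000 = -10.465‰
α − 1 = ε/1000 = -0.0158
f^(α−1) = 0.853^(-0.0158) = 1.002515
δ_res = (-10.465 + 1000) × 1.002515 − 1000 = 992.024 − 1000 = -7.98‰

-8.0‰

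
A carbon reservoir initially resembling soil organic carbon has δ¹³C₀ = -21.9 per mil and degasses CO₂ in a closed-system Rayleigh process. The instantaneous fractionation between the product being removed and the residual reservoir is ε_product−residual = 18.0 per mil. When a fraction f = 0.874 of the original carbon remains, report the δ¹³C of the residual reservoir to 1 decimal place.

-24.3 per mil

Rayleigh residual: δ_res = (δ₀ + 1000)·f^(α−1) − 1000
α = ε/1000 + 1 = 1.01800, so α − 1 = 0.01800
f^(α−1) = 0.874^(0.01800) = 0.997579
δ_res = (-21.9 + 1000) × 0.997579 − 1000 = 975.732 − 1000 = -24.27 per mil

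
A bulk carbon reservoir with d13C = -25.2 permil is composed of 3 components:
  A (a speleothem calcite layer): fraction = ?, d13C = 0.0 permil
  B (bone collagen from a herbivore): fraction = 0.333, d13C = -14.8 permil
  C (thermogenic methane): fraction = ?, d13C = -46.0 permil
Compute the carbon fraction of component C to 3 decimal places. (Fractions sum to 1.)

Let f_C and f_A be the unknown fractions; fractions sum to 1 so f_C + f_A = 0.667.
Mass balance: Σ fᵢ·δᵢ = δ_bulk ⇒ f_C·(-46.0) + f_A·(0.0) = -25.2 − (-4.928) = -20.272
Substitute f_A = 0.667 − f_C:
f_C·(-46.0 − 0.0) = -20.272 − 0.667×(0.0) = -20.272
f_C = -20.272 / -46.0 = 0.4407

0.441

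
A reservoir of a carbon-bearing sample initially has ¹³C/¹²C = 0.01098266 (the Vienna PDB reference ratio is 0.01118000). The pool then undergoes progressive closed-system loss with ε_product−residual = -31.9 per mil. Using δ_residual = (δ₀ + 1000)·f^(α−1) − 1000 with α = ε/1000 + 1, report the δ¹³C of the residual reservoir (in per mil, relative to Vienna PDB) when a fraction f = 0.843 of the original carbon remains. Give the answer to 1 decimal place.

δ₀ = (0.01098266/0.01118000 − 1)×1000 = (0.982349 − 1)×1000 = -17.651 per mil
α − 1 = ε/1000 = -0.0319
f^(α−1) = 0.843^(-0.0319) = 1.005463
δ_res = (-17.651 + 1000) × 1.005463 − 1000 = 987.715 − 1000 = -12.28 per mil

-12.3 per mil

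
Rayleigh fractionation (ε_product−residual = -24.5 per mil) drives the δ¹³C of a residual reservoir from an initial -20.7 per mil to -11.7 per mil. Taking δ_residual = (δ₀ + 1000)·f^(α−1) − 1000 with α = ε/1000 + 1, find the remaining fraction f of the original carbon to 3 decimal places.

0.688

α − 1 = ε/1000 = -0.0245
(δ_res + 1000)/(δ₀ + 1000) = (-11.7 + 1000)/(-20.7 + 1000) = 988.3/979.3 = 1.009190
f = 1.009190^(1/-0.0245) = exp(ln(1.009190)/-0.0245) = exp(0.00915/-0.0245)
f = exp(-0.3734) = 0.6884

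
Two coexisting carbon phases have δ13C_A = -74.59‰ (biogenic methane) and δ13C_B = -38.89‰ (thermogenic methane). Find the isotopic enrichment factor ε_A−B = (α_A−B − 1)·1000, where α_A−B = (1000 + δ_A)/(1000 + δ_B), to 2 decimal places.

α_A−B = (1000 + -74.59) / (1000 + -38.89) = 925.41 / 961.11 = 0.962855
ε_A−B = (0.962855 − 1) × 1000 = -37.145‰
(The approximation ε ≈ δ_A − δ_B would give -35.70‰.)

-37.14‰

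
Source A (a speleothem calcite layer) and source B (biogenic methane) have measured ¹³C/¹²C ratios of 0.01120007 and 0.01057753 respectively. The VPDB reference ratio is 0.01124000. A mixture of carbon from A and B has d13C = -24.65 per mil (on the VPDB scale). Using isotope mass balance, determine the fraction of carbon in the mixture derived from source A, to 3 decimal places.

0.619

δ_A = (0.01120007/0.01124000 − 1)×1000 = (0.996448 − 1)×1000 = -3.552 per mil
δ_B = (0.01057753/0.01124000 − 1)×1000 = (0.941061 − 1)×1000 = -58.939 per mil
f_A = (δ_mix − δ_B)/(δ_A − δ_B) = (-24.65 − (-58.939))/(-3.552 − (-58.939))
f_A = 34.289 / 55.386 = 0.6191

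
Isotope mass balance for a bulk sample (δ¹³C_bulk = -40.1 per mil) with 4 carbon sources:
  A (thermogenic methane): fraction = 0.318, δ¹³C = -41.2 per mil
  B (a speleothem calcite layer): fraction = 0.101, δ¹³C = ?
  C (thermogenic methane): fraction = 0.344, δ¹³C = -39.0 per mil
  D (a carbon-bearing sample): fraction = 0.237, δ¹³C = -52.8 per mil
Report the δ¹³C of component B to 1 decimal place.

Isotope mass balance: δ_bulk = Σ fᵢ·δᵢ.
-40.1 = 0.318×(-41.2) + 0.101×δ_B + 0.344×(-39.0) + 0.237×(-52.8)
0.101·δ_B = -40.1 − (-39.031) = -1.069
δ_B = -1.069 / 0.101 = -10.58 per mil

-10.6 per mil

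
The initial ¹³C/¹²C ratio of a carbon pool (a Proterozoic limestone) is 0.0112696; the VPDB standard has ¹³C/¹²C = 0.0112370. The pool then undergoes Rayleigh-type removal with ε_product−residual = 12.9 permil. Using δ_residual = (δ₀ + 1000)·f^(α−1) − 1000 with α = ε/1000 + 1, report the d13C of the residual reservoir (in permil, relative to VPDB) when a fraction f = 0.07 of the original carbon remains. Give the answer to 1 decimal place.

δ₀ = (0.0112696/0.0112370 − 1)×1000 = (1.002901 − 1)×1000 = 2.901 permil
α − 1 = ε/1000 = 0.0129
f^(α−1) = 0.07^(0.0129) = 0.966277
δ_res = (2.901 + 1000) × 0.966277 − 1000 = 969.081 − 1000 = -30.92 permil

-30.9 permil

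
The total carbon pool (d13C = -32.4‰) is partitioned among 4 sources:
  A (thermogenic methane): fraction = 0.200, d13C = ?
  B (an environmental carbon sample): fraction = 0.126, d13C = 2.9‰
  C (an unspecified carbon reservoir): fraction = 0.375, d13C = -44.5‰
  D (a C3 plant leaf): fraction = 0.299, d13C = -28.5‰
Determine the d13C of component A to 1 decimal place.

-37.8‰

Isotope mass balance: δ_bulk = Σ fᵢ·δᵢ.
-32.4 = 0.200×δ_A + 0.126×(2.9) + 0.375×(-44.5) + 0.299×(-28.5)
0.200·δ_A = -32.4 − (-24.844) = -7.556
δ_A = -7.556 / 0.200 = -37.78‰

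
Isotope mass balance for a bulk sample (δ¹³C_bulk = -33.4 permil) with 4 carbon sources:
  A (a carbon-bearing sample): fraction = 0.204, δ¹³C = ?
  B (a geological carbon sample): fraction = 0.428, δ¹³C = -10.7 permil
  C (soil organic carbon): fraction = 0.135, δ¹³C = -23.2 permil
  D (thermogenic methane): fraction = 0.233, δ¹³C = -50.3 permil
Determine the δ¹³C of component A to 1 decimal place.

Isotope mass balance: δ_bulk = Σ fᵢ·δᵢ.
-33.4 = 0.204×δ_A + 0.428×(-10.7) + 0.135×(-23.2) + 0.233×(-50.3)
0.204·δ_A = -33.4 − (-19.431) = -13.968
δ_A = -13.968 / 0.204 = -68.47 permil

-68.5 permil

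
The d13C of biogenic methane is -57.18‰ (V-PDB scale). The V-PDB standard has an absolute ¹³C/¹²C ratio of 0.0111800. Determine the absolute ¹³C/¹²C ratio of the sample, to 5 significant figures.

R_sample = R_standard × (d13C/1000 + 1)
R_sample = 0.0111800 × (-57.18/1000 + 1) = 0.0111800 × 0.942820
R_sample = 0.0105407

0.010541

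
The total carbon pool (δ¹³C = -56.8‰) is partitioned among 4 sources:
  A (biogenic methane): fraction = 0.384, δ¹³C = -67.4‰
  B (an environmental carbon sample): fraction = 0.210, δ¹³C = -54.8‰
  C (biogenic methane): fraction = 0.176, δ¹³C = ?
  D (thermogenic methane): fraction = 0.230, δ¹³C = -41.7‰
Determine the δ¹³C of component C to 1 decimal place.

Isotope mass balance: δ_bulk = Σ fᵢ·δᵢ.
-56.8 = 0.384×(-67.4) + 0.210×(-54.8) + 0.176×δ_C + 0.230×(-41.7)
0.176·δ_C = -56.8 − (-46.981) = -9.819
δ_C = -9.819 / 0.176 = -55.79‰

-55.8‰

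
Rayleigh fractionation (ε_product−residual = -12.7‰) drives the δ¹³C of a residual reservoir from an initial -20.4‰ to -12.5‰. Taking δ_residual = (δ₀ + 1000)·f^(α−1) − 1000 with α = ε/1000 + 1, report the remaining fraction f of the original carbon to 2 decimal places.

α − 1 = ε/1000 = -0.0127
(δ_res + 1000)/(δ₀ + 1000) = (-12.5 + 1000)/(-20.4 + 1000) = 987.5/979.6 = 1.008065
f = 1.008065^(1/-0.0127) = exp(ln(1.008065)/-0.0127) = exp(0.00803/-0.0127)
f = exp(-0.6325) = 0.5313

0.53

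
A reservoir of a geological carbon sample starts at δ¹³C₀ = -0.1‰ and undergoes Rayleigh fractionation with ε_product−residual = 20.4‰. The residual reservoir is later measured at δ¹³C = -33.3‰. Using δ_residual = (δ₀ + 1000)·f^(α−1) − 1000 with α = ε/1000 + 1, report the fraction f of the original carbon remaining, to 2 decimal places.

α − 1 = ε/1000 = 0.0204
(δ_res + 1000)/(δ₀ + 1000) = (-33.3 + 1000)/(-0.1 + 1000) = 966.7/999.9 = 0.966797
f = 0.966797^(1/0.0204) = exp(ln(0.966797)/0.0204) = exp(-0.03377/0.0204)
f = exp(-1.6552) = 0.1910

0.19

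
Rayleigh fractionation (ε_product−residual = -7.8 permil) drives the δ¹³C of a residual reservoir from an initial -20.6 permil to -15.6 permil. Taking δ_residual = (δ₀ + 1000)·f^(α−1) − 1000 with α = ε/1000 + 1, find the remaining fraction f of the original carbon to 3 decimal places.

α − 1 = ε/1000 = -0.0078
(δ_res + 1000)/(δ₀ + 1000) = (-15.6 + 1000)/(-20.6 + 1000) = 984.4/979.4 = 1.005105
f = 1.005105^(1/-0.0078) = exp(ln(1.005105)/-0.0078) = exp(0.00509/-0.0078)
f = exp(-0.6528) = 0.5206

0.521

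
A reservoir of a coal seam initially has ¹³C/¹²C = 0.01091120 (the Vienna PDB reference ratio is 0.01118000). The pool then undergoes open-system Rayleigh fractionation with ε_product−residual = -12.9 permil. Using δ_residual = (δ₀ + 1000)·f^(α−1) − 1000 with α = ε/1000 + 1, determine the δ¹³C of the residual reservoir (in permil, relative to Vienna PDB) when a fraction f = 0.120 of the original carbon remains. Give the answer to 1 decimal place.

3.0 permil

δ₀ = (0.01091120/0.01118000 − 1)×1000 = (0.975957 − 1)×1000 = -24.043 permil
α − 1 = ε/1000 = -0.0129
f^(α−1) = 0.120^(-0.0129) = 1.027729
δ_res = (-24.043 + 1000) × 1.027729 − 1000 = 1003.019 − 1000 = 3.02 permil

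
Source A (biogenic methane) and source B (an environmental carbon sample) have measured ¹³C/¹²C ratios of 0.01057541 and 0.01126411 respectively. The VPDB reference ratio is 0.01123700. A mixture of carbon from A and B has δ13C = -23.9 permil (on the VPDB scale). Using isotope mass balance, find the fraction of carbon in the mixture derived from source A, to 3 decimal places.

δ_A = (0.01057541/0.01123700 − 1)×1000 = (0.941124 − 1)×1000 = -58.876 permil
δ_B = (0.01126411/0.01123700 − 1)×1000 = (1.002413 − 1)×1000 = 2.413 permil
f_A = (δ_mix − δ_B)/(δ_A − δ_B) = (-23.9 − (2.413))/(-58.876 − (2.413))
f_A = -26.313 / -61.289 = 0.4293

0.429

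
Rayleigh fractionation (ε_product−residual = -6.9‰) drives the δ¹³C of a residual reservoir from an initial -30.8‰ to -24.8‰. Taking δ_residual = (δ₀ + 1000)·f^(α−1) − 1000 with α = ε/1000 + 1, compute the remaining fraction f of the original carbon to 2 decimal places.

α − 1 = ε/1000 = -0.0069
(δ_res + 1000)/(δ₀ + 1000) = (-24.8 + 1000)/(-30.8 + 1000) = 975.2/969.2 = 1.006191
f = 1.006191^(1/-0.0069) = exp(ln(1.006191)/-0.0069) = exp(0.00617/-0.0069)
f = exp(-0.8944) = 0.4088

0.41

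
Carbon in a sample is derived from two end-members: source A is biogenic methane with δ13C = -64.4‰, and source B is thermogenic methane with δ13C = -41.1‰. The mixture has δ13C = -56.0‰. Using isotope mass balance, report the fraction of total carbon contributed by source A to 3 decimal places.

δ_mix = f_A·δ_A + (1 − f_A)·δ_B  ⇒  f_A = (δ_mix − δ_B)/(δ_A − δ_B)
f_A = (-56.0 − (-41.1)) / (-64.4 − (-41.1))
f_A = -14.9 / -23.3 = 0.6395

0.639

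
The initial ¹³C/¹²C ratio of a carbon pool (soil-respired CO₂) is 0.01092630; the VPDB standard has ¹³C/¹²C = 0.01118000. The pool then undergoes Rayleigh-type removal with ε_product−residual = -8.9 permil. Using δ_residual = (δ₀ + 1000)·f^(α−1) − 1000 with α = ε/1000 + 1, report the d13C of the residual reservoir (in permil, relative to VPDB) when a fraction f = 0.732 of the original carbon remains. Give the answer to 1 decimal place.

δ₀ = (0.01092630/0.01118000 − 1)×1000 = (0.977308 − 1)×1000 = -22.692 permil
α − 1 = ε/1000 = -0.0089
f^(α−1) = 0.732^(-0.0089) = 1.002780
δ_res = (-22.692 + 1000) × 1.002780 − 1000 = 980.025 − 1000 = -19.97 permil

-20.0 permil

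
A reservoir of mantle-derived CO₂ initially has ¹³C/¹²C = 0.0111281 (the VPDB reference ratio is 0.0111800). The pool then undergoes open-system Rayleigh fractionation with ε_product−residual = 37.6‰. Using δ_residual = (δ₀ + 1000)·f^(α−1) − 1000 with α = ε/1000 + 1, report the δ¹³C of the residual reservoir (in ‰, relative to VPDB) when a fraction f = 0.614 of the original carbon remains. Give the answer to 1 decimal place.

-22.7‰

δ₀ = (0.0111281/0.0111800 − 1)×1000 = (0.995358 − 1)×1000 = -4.642‰
α − 1 = ε/1000 = 0.0376
f^(α−1) = 0.614^(0.0376) = 0.981827
δ_res = (-4.642 + 1000) × 0.981827 − 1000 = 977.270 − 1000 = -22.73‰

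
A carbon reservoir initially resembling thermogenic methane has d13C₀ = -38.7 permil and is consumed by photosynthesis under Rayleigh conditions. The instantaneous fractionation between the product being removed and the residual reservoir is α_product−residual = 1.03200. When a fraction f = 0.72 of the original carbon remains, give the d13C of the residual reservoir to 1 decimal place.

Rayleigh residual: δ_res = (δ₀ + 1000)·f^(α−1) − 1000
α − 1 = 0.03200
f^(α−1) = 0.72^(0.03200) = 0.989543
δ_res = (-38.7 + 1000) × 0.989543 − 1000 = 951.248 − 1000 = -48.75 permil

-48.8 permil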